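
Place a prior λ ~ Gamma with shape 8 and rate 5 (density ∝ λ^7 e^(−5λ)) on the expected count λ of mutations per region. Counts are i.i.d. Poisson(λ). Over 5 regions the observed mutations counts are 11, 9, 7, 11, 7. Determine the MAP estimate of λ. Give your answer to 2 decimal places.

Σxᵢ = 11+9+7+11+7 = 45, with n = 5.
Posterior ∝ λ^7e^(−5λ) · λ^45e^(−5λ) = λ^52e^(−10λ), i.e. Gamma(shape=53, rate=10).
The mode of a Gamma(a, b) with a ≥ 1 (shape–rate) is (a−1)/b = 52/10 ≈ 5.20.

λ̂_MAP = 5.20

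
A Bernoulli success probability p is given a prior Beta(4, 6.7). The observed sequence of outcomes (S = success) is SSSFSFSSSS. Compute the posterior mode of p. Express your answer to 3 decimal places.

Prior: Beta(4, 6.7).
Data: 8 successes in 10 trials (from the sequence). The binomial likelihood contributes p^8(1−p)^2, so the posterior is Beta(4+8, 6.7+2) = Beta(12, 8.7).
For Beta(a, b) with a, b > 1 the mode is (a−1)/(a+b−2) = 11/18.7 ≈ 0.588.

p̂_MAP = 0.588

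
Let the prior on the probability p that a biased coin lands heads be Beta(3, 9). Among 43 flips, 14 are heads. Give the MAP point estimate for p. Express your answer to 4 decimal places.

Prior: Beta(3, 9).
Data: 14 successes in 43 trials. The binomial likelihood contributes p^14(1−p)^29, so the posterior is Beta(3+14, 9+29) = Beta(17, 38).
For Beta(a, b) with a, b > 1 the mode is (a−1)/(a+b−2) = 16/53 ≈ 0.3019.

p̂_MAP = 0.3019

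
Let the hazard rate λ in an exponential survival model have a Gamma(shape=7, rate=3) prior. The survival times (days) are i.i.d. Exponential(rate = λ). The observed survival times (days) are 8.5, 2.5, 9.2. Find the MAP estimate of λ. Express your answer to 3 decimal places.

λ̂_MAP = 0.388

The Exponential(rate=λ) likelihood is ∝ λ^n e^(−λΣtᵢ). Here n = 3 and Σtᵢ = 8.5 + 2.5 + 9.2 = 20.2.
Posterior ∝ λ^6e^(−3λ) · λ^3e^(−20.2λ) = λ^9e^(−23.2λ), i.e. Gamma(10, 23.2).
Mode = (a−1)/b = 9/23.2 ≈ 0.388.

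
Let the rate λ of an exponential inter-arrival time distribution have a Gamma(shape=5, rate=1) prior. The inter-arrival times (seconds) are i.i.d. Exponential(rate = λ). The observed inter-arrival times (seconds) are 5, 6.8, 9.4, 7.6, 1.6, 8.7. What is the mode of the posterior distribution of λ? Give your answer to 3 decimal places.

λ̂_MAP = 0.249

The Exponential(rate=λ) likelihood is ∝ λ^n e^(−λΣtᵢ). Here n = 6 and Σtᵢ = 5 + 6.8 + 9.4 + 7.6 + 1.6 + 8.7 = 39.1.
Posterior ∝ λ^4e^(−1λ) · λ^6e^(−39.1λ) = λ^10e^(−40.1λ), i.e. Gamma(11, 40.1).
Mode = (a−1)/b = 10/40.1 ≈ 0.249.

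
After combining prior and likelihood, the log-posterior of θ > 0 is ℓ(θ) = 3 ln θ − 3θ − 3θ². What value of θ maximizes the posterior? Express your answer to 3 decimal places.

ℓ'(θ) = 3/θ − 3 − 6θ. Setting this to zero and multiplying by θ: 6θ² + 3θ − 3 = 0.
θ = (−3 + √(3² + 4·6·3)) / (2·6) = (−3 + √81) / 12 = (−3 + 9)/12 = 1/2.
ℓ''(θ) = −3/θ² − 6 < 0, confirming a maximum.

θ̂_MAP = 0.500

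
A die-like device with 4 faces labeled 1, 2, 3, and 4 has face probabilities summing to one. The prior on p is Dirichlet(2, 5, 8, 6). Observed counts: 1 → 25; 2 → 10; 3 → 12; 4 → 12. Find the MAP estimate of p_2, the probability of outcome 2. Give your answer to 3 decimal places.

The posterior is Dirichlet(αᵢ + nᵢ) = Dirichlet(27, 15, 20, 18).
For a Dirichlet(a₁,…,a_K) with all aᵢ > 1, the mode has j-th component (aⱼ − 1)/(Σaᵢ − K).
Here Σaᵢ = 80 and K = 4, so p_2 = (15 − 1)/(80 − 4) = 14/76 ≈ 0.184.

MAP estimate: 0.184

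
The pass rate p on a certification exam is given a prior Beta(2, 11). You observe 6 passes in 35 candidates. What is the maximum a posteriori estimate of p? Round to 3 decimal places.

p̂_MAP = 0.152

Prior: Beta(2, 11).
Data: 6 successes in 35 trials. The binomial likelihood contributes p^6(1−p)^29, so the posterior is Beta(2+6, 11+29) = Beta(8, 40).
For Beta(a, b) with a, b > 1 the mode is (a−1)/(a+b−2) = 7/46 ≈ 0.152.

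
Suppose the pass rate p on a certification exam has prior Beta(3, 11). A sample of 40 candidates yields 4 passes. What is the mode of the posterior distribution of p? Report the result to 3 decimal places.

Prior: Beta(3, 11).
Data: 4 successes in 40 trials. The binomial likelihood contributes p^4(1−p)^36, so the posterior is Beta(3+4, 11+36) = Beta(7, 47).
For Beta(a, b) with a, b > 1 the mode is (a−1)/(a+b−2) = 6/52 ≈ 0.115.

p̂_MAP = 0.115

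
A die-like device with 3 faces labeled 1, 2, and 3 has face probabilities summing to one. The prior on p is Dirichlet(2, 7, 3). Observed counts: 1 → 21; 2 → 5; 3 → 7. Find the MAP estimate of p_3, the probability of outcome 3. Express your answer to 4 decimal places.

MAP estimate: 0.2143

The posterior is Dirichlet(αᵢ + nᵢ) = Dirichlet(23, 12, 10).
For a Dirichlet(a₁,…,a_K) with all aᵢ > 1, the mode has j-th component (aⱼ − 1)/(Σaᵢ − K).
Here Σaᵢ = 45 and K = 3, so p_3 = (10 − 1)/(45 − 3) = 9/42 ≈ 0.2143.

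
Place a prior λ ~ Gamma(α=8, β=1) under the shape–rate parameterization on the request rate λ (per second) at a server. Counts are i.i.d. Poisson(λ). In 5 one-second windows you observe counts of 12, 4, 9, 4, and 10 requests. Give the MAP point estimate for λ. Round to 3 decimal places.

λ̂_MAP = 7.667

Σxᵢ = 12+4+9+4+10 = 39, with n = 5.
Posterior ∝ λ^7e^(−1λ) · λ^39e^(−5λ) = λ^46e^(−6λ), i.e. Gamma(shape=47, rate=6).
The mode of a Gamma(a, b) with a ≥ 1 (shape–rate) is (a−1)/b = 46/6 ≈ 7.667.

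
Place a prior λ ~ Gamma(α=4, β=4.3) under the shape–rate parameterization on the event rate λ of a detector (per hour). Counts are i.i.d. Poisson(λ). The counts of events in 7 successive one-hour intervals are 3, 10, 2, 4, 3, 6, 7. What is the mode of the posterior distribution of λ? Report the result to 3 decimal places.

Σxᵢ = 3+10+2+4+3+6+7 = 35, with n = 7.
Posterior ∝ λ^3e^(−4.3λ) · λ^35e^(−7λ) = λ^38e^(−11.3λ), i.e. Gamma(shape=39, rate=11.3).
The mode of a Gamma(a, b) with a ≥ 1 (shape–rate) is (a−1)/b = 38/11.3 ≈ 3.363.

λ̂_MAP = 3.363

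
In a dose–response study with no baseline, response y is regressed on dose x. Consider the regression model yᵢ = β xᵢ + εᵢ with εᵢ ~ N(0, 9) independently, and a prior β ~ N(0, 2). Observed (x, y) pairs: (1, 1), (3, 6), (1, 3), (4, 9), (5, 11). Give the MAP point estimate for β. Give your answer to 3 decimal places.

log p(β | y) = −Σ(yᵢ − βxᵢ)²/(2·9) − β²/(2·2) + const.
Setting the derivative to zero: Σxᵢ(yᵢ − βxᵢ)/9 − β/2 = 0, so β = Σxᵢyᵢ / (Σxᵢ² + σ²/τ²).
Σxᵢyᵢ = 1·1 + 3·6 + 1·3 + 4·9 + 5·11 = 113; Σxᵢ² = 52; σ²/τ² = 4.5.
β̂_MAP = 113 / (52 + 4.5) = 113/56.5 ≈ 2.000.

β̂_MAP = 2.000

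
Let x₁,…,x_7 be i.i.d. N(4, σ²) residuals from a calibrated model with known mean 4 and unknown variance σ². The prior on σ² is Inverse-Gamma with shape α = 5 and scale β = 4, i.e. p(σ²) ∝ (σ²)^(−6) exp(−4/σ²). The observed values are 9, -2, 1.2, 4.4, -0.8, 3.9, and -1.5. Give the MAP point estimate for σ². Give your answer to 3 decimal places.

Sum of squared deviations about the known mean: SS = (9−4)² + (-2−4)² + (1.2−4)² + (4.4−4)² + (-0.8−4)² + (3.9−4)² + (-1.5−4)² = 122.3.
The Normal likelihood contributes (σ²)^(−n/2) exp(−SS/(2σ²)), so the posterior is Inverse-Gamma(α + n/2, β + SS/2) = Inverse-Gamma(8.5, 65.15).
The mode of Inverse-Gamma(a, b) is b/(a+1) = 65.15/9.5 ≈ 6.858.

σ̂²_MAP = 6.858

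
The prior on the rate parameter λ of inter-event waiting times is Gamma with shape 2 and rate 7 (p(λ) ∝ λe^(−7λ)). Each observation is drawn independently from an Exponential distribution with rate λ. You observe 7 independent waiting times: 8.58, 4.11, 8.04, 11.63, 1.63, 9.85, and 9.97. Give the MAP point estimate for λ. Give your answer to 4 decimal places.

λ̂_MAP = 0.1316

The Exponential(rate=λ) likelihood is ∝ λ^n e^(−λΣtᵢ). Here n = 7 and Σtᵢ = 8.58 + 4.11 + 8.04 + 11.63 + 1.63 + 9.85 + 9.97 = 53.81.
Posterior ∝ λe^(−7λ) · λ^7e^(−53.81λ) = λ^8e^(−60.81λ), i.e. Gamma(9, 60.81).
Mode = (a−1)/b = 8/60.81 ≈ 0.1316.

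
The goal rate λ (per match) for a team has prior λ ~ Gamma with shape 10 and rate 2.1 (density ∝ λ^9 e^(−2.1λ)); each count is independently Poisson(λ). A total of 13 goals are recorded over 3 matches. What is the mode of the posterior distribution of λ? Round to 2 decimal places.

λ̂_MAP = 4.31

Σxᵢ = 13, n = 3.
Posterior ∝ λ^9e^(−2.1λ) · λ^13e^(−3λ) = λ^22e^(−5.1λ), i.e. Gamma(shape=23, rate=5.1).
The mode of a Gamma(a, b) with a ≥ 1 (shape–rate) is (a−1)/b = 22/5.1 ≈ 4.31.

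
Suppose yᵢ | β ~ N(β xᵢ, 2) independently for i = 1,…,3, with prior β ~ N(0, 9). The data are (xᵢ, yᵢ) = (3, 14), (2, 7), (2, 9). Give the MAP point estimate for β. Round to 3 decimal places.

log p(β | y) = −Σ(yᵢ − βxᵢ)²/(2·2) − β²/(2·9) + const.
Setting the derivative to zero: Σxᵢ(yᵢ − βxᵢ)/2 − β/9 = 0, so β = Σxᵢyᵢ / (Σxᵢ² + σ²/τ²).
Σxᵢyᵢ = 3·14 + 2·7 + 2·9 = 74; Σxᵢ² = 17; σ²/τ² = 2/9.
β̂_MAP = 74 / (17 + 2/9) = 74/(155/9) = 666/155 ≈ 4.297.

β̂_MAP = 4.297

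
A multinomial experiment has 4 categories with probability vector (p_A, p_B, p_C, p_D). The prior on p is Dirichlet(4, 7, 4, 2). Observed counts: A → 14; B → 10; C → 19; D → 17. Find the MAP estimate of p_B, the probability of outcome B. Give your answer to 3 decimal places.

MAP estimate of p_B = 0.219

The posterior is Dirichlet(αᵢ + nᵢ) = Dirichlet(18, 17, 23, 19).
For a Dirichlet(a₁,…,a_K) with all aᵢ > 1, the mode has j-th component (aⱼ − 1)/(Σaᵢ − K).
Here Σaᵢ = 77 and K = 4, so p_B = (17 − 1)/(77 − 4) = 16/73 ≈ 0.219.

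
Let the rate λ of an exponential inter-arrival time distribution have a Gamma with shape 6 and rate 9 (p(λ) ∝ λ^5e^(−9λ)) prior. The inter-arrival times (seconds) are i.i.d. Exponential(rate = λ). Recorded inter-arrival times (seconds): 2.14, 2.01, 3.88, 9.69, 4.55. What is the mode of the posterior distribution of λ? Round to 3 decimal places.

The Exponential(rate=λ) likelihood is ∝ λ^n e^(−λΣtᵢ). Here n = 5 and Σtᵢ = 2.14 + 2.01 + 3.88 + 9.69 + 4.55 = 22.27.
Posterior ∝ λ^5e^(−9λ) · λ^5e^(−22.27λ) = λ^10e^(−31.27λ), i.e. Gamma(11, 31.27).
Mode = (a−1)/b = 10/31.27 ≈ 0.320.

λ̂_MAP = 0.320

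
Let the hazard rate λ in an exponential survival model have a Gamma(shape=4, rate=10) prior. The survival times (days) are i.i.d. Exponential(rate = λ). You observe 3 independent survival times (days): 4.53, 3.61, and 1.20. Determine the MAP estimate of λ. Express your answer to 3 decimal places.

λ̂_MAP = 0.310

The Exponential(rate=λ) likelihood is ∝ λ^n e^(−λΣtᵢ). Here n = 3 and Σtᵢ = 4.53 + 3.61 + 1.20 = 9.34.
Posterior ∝ λ^3e^(−10λ) · λ^3e^(−9.34λ) = λ^6e^(−19.34λ), i.e. Gamma(7, 19.34).
Mode = (a−1)/b = 6/19.34 ≈ 0.310.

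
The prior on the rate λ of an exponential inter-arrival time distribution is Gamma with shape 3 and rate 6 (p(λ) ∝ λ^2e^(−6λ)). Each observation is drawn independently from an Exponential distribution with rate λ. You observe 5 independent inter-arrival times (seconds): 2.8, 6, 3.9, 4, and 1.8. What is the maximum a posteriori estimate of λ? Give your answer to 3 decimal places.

The Exponential(rate=λ) likelihood is ∝ λ^n e^(−λΣtᵢ). Here n = 5 and Σtᵢ = 2.8 + 6 + 3.9 + 4 + 1.8 = 18.5.
Posterior ∝ λ^2e^(−6λ) · λ^5e^(−18.5λ) = λ^7e^(−24.5λ), i.e. Gamma(8, 24.5).
Mode = (a−1)/b = 7/24.5 ≈ 0.286.

λ̂_MAP = 0.286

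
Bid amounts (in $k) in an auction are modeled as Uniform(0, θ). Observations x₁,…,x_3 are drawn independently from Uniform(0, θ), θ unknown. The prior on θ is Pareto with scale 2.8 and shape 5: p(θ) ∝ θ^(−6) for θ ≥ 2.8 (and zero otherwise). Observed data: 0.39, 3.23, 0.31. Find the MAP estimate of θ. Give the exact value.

θ̂_MAP = 3.23

The Uniform(0, θ) likelihood is θ^(−n) for θ ≥ max(xᵢ), zero otherwise. Here max(xᵢ) = 3.23.
Posterior ∝ θ^(−6) · θ^(−3) = θ^(−9) on θ ≥ max(2.8, 3.23) = 3.23.
This density is strictly decreasing in θ, so the posterior mode lies at the lower boundary of the support.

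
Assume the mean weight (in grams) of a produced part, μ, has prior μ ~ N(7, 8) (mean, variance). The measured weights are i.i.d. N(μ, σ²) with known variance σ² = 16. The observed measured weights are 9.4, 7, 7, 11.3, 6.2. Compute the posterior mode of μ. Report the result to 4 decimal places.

μ̂_MAP = 7.8429

n = 5; x̄ = (9.4 + 7 + 7 + 11.3 + 6.2)/5 = 40.9/5 = 8.18.
For a Normal prior and Normal likelihood with known variance, the posterior is Normal; its mode equals its mean, the precision-weighted average.
Prior precision 1/σ₀² = 1/8 = 0.125; data precision n/σ² = 5/16 = 0.3125.
μ̂ = (0.125·7 + 0.3125·8.18) / (0.125 + 0.3125) = 3.43125/0.4375 = 549/70 ≈ 7.8429.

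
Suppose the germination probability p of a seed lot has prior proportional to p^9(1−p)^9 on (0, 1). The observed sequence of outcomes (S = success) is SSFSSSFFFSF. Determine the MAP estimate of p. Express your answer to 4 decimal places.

The prior density ∝ p^9(1−p)^9 is the kernel of Beta(10, 10).
Data: 6 successes in 11 trials (from the sequence). The binomial likelihood contributes p^6(1−p)^5, so the posterior is Beta(10+6, 10+5) = Beta(16, 15).
For Beta(a, b) with a, b > 1 the mode is (a−1)/(a+b−2) = 15/29 ≈ 0.5172.

p̂_MAP = 0.5172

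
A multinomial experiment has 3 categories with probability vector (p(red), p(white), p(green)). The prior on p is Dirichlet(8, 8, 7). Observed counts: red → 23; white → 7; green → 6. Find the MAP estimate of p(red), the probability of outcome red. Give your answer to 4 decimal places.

MAP estimate of p(red) = 0.5357

The posterior is Dirichlet(αᵢ + nᵢ) = Dirichlet(31, 15, 13).
For a Dirichlet(a₁,…,a_K) with all aᵢ > 1, the mode has j-th component (aⱼ − 1)/(Σaᵢ − K).
Here Σaᵢ = 59 and K = 3, so p(red) = (31 − 1)/(59 − 3) = 30/56 ≈ 0.5357.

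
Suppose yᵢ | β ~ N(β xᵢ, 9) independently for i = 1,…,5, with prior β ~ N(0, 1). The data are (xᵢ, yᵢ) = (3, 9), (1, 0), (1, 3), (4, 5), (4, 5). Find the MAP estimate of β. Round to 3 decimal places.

β̂_MAP = 1.346

log p(β | y) = −Σ(yᵢ − βxᵢ)²/(2·9) − β²/(2·1) + const.
Setting the derivative to zero: Σxᵢ(yᵢ − βxᵢ)/9 − β/1 = 0, so β = Σxᵢyᵢ / (Σxᵢ² + σ²/τ²).
Σxᵢyᵢ = 3·9 + 1·0 + 1·3 + 4·5 + 4·5 = 70; Σxᵢ² = 43; σ²/τ² = 9.
β̂_MAP = 70 / (43 + 9) = 70/52 ≈ 1.346.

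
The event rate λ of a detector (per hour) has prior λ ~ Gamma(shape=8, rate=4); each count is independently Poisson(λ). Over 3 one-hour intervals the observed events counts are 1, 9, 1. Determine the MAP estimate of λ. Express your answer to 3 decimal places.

λ̂_MAP = 2.571

Σxᵢ = 1+9+1 = 11, with n = 3.
Posterior ∝ λ^7e^(−4λ) · λ^11e^(−3λ) = λ^18e^(−7λ), i.e. Gamma(shape=19, rate=7).
The mode of a Gamma(a, b) with a ≥ 1 (shape–rate) is (a−1)/b = 18/7 ≈ 2.571.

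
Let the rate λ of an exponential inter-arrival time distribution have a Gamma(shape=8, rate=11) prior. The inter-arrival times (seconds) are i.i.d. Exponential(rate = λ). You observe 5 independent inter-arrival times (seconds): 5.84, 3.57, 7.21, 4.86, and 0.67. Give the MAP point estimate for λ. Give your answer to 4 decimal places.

λ̂_MAP = 0.3620

The Exponential(rate=λ) likelihood is ∝ λ^n e^(−λΣtᵢ). Here n = 5 and Σtᵢ = 5.84 + 3.57 + 7.21 + 4.86 + 0.67 = 22.15.
Posterior ∝ λ^7e^(−11λ) · λ^5e^(−22.15λ) = λ^12e^(−33.15λ), i.e. Gamma(13, 33.15).
Mode = (a−1)/b = 12/33.15 ≈ 0.3620.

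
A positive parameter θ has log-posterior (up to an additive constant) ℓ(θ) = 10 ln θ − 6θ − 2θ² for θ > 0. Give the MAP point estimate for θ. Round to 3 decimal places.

θ̂_MAP = 1.000

ℓ'(θ) = 10/θ − 6 − 4θ. Setting this to zero and multiplying by θ: 4θ² + 6θ − 10 = 0.
θ = (−6 + √(6² + 4·4·10)) / (2·4) = (−6 + √196) / 8 = (−6 + 14)/8 = 1.
ℓ''(θ) = −10/θ² − 4 < 0, confirming a maximum.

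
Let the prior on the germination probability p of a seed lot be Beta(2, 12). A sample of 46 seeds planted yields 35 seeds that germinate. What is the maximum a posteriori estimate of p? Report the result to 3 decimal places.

Prior: Beta(2, 12).
Data: 35 successes in 46 trials. The binomial likelihood contributes p^35(1−p)^11, so the posterior is Beta(2+35, 12+11) = Beta(37, 23).
For Beta(a, b) with a, b > 1 the mode is (a−1)/(a+b−2) = 36/58 ≈ 0.621.

p̂_MAP = 0.621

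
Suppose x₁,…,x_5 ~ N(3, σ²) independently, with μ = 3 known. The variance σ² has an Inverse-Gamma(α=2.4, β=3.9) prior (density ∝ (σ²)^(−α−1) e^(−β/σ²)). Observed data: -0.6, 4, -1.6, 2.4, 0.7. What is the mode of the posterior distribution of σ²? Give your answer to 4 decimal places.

σ̂²_MAP = 4.1161

Sum of squared deviations about the known mean: SS = (-0.6−3)² + (4−3)² + (-1.6−3)² + (2.4−3)² + (0.7−3)² = 40.77.
The Normal likelihood contributes (σ²)^(−n/2) exp(−SS/(2σ²)), so the posterior is Inverse-Gamma(α + n/2, β + SS/2) = Inverse-Gamma(4.9, 24.285).
The mode of Inverse-Gamma(a, b) is b/(a+1) = 24.285/5.9 ≈ 4.1161.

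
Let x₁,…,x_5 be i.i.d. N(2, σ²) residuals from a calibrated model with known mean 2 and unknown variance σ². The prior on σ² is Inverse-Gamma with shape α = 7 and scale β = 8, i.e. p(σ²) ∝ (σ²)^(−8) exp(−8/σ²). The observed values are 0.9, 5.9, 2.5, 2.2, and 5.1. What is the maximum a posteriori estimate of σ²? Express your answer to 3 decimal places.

σ̂²_MAP = 2.015

Sum of squared deviations about the known mean: SS = (0.9−2)² + (5.9−2)² + (2.5−2)² + (2.2−2)² + (5.1−2)² = 26.32.
The Normal likelihood contributes (σ²)^(−n/2) exp(−SS/(2σ²)), so the posterior is Inverse-Gamma(α + n/2, β + SS/2) = Inverse-Gamma(9.5, 21.16).
The mode of Inverse-Gamma(a, b) is b/(a+1) = 21.16/10.5 ≈ 2.015.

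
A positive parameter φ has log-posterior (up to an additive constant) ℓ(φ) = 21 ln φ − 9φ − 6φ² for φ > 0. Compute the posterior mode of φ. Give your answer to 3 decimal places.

ℓ'(φ) = 21/φ − 9 − 12φ. Setting this to zero and multiplying by φ: 12φ² + 9φ − 21 = 0.
φ = (−9 + √(9² + 4·12·21)) / (2·12) = (−9 + √1089) / 24 = (−9 + 33)/24 = 1.
ℓ''(φ) = −21/φ² − 12 < 0, confirming a maximum.

φ̂_MAP = 1.000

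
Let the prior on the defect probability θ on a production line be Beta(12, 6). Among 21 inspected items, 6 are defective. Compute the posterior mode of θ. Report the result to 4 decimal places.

θ̂_MAP = 0.4595

Prior: Beta(12, 6).
Data: 6 successes in 21 trials. The binomial likelihood contributes θ^6(1−θ)^15, so the posterior is Beta(12+6, 6+15) = Beta(18, 21).
For Beta(a, b) with a, b > 1 the mode is (a−1)/(a+b−2) = 17/37 ≈ 0.4595.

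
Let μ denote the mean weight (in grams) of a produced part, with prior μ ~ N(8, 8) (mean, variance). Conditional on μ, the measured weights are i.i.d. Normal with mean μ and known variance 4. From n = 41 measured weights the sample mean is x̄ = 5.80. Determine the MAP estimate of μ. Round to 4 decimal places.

n = 41, x̄ = 5.80.
For a Normal prior and Normal likelihood with known variance, the posterior is Normal; its mode equals its mean, the precision-weighted average.
Prior precision 1/σ₀² = 1/8 = 0.125; data precision n/σ² = 41/4 = 10.25.
μ̂ = (0.125·8 + 10.25·5.8) / (0.125 + 10.25) = 60.45/10.375 = 2418/415 ≈ 5.8265.

μ̂_MAP = 5.8265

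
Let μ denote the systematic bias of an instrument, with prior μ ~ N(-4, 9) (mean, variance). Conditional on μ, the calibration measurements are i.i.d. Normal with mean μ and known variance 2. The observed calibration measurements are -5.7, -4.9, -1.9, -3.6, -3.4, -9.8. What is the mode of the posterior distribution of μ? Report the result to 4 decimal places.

μ̂_MAP = -4.8518

n = 6; x̄ = ((-5.7) + (-4.9) + (-1.9) + (-3.6) + (-3.4) + (-9.8))/6 = -29.3/6 = -293/60 ≈ -4.8833.
For a Normal prior and Normal likelihood with known variance, the posterior is Normal; its mode equals its mean, the precision-weighted average.
Prior precision 1/σ₀² = 1/9; data precision n/σ² = 6/2 = 3.
μ̂ = ((1/9)·(-4) + 3·(-293/60)) / (1/9 + 3) = (-2717/180)/(28/9) = -2717/560 ≈ -4.8518.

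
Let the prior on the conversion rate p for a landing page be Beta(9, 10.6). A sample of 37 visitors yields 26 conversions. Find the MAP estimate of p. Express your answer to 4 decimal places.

p̂_MAP = 0.6227

Prior: Beta(9, 10.6).
Data: 26 successes in 37 trials. The binomial likelihood contributes p^26(1−p)^11, so the posterior is Beta(9+26, 10.6+11) = Beta(35, 21.6).
For Beta(a, b) with a, b > 1 the mode is (a−1)/(a+b−2) = 34/54.6 ≈ 0.6227.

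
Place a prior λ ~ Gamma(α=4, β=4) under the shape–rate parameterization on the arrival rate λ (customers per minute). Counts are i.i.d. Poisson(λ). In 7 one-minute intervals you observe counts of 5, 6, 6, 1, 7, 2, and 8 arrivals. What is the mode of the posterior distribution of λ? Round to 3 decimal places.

Σxᵢ = 5+6+6+1+7+2+8 = 35, with n = 7.
Posterior ∝ λ^3e^(−4λ) · λ^35e^(−7λ) = λ^38e^(−11λ), i.e. Gamma(shape=39, rate=11).
The mode of a Gamma(a, b) with a ≥ 1 (shape–rate) is (a−1)/b = 38/11 ≈ 3.455.

λ̂_MAP = 3.455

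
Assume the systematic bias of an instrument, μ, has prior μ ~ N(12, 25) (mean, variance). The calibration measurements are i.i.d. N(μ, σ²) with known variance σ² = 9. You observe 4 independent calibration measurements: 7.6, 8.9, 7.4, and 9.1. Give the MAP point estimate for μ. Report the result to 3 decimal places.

n = 4; x̄ = (7.6 + 8.9 + 7.4 + 9.1)/4 = 33/4 = 8.25.
For a Normal prior and Normal likelihood with known variance, the posterior is Normal; its mode equals its mean, the precision-weighted average.
Prior precision 1/σ₀² = 1/25 = 0.04; data precision n/σ² = 4/9.
μ̂ = (0.04·12 + (4/9)·8.25) / (0.04 + 4/9) = (311/75)/(109/225) = 933/109 ≈ 8.560.

μ̂_MAP = 8.560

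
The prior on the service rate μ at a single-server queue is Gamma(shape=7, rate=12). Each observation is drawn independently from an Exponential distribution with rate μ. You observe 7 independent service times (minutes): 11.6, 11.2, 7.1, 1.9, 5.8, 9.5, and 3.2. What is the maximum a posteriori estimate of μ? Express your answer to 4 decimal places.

μ̂_MAP = 0.2087

The Exponential(rate=μ) likelihood is ∝ μ^n e^(−μΣtᵢ). Here n = 7 and Σtᵢ = 11.6 + 11.2 + 7.1 + 1.9 + 5.8 + 9.5 + 3.2 = 50.3.
Posterior ∝ μ^6e^(−12μ) · μ^7e^(−50.3μ) = μ^13e^(−62.3μ), i.e. Gamma(14, 62.3).
Mode = (a−1)/b = 13/62.3 ≈ 0.2087.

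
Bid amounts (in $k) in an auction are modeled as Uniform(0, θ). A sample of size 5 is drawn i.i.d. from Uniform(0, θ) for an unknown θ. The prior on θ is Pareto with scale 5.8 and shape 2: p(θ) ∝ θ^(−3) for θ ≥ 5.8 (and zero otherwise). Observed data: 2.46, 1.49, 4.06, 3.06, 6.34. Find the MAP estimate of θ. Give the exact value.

θ̂_MAP = 6.34

The Uniform(0, θ) likelihood is θ^(−n) for θ ≥ max(xᵢ), zero otherwise. Here max(xᵢ) = 6.34.
Posterior ∝ θ^(−3) · θ^(−5) = θ^(−8) on θ ≥ max(5.8, 6.34) = 6.34.
This density is strictly decreasing in θ, so the posterior mode lies at the lower boundary of the support.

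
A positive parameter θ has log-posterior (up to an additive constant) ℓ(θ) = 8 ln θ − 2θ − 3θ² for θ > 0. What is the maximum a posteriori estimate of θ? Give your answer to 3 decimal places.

ℓ'(θ) = 8/θ − 2 − 6θ. Setting this to zero and multiplying by θ: 6θ² + 2θ − 8 = 0.
θ = (−2 + √(2² + 4·6·8)) / (2·6) = (−2 + √196) / 12 = (−2 + 14)/12 = 1.
ℓ''(θ) = −8/θ² − 6 < 0, confirming a maximum.

θ̂_MAP = 1.000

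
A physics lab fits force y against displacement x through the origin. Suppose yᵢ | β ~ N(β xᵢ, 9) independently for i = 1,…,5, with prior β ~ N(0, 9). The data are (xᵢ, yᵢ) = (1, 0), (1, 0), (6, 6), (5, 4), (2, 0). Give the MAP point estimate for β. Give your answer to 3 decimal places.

log p(β | y) = −Σ(yᵢ − βxᵢ)²/(2·9) − β²/(2·9) + const.
Setting the derivative to zero: Σxᵢ(yᵢ − βxᵢ)/9 − β/9 = 0, so β = Σxᵢyᵢ / (Σxᵢ² + σ²/τ²).
Σxᵢyᵢ = 1·0 + 1·0 + 6·6 + 5·4 + 2·0 = 56; Σxᵢ² = 67; σ²/τ² = 1.
β̂_MAP = 56 / (67 + 1) = 56/68 ≈ 0.824.

β̂_MAP = 0.824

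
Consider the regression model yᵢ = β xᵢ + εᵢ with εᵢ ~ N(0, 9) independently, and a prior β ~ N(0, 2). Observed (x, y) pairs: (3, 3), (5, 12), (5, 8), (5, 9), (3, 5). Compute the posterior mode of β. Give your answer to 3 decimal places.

log p(β | y) = −Σ(yᵢ − βxᵢ)²/(2·9) − β²/(2·2) + const.
Setting the derivative to zero: Σxᵢ(yᵢ − βxᵢ)/9 − β/2 = 0, so β = Σxᵢyᵢ / (Σxᵢ² + σ²/τ²).
Σxᵢyᵢ = 3·3 + 5·12 + 5·8 + 5·9 + 3·5 = 169; Σxᵢ² = 93; σ²/τ² = 4.5.
β̂_MAP = 169 / (93 + 4.5) = 169/97.5 ≈ 1.733.

β̂_MAP = 1.733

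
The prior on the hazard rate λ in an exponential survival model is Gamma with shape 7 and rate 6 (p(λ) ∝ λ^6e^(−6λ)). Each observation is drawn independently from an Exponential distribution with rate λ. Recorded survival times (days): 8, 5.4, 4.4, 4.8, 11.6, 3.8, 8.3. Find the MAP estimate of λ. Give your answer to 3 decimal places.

λ̂_MAP = 0.249

The Exponential(rate=λ) likelihood is ∝ λ^n e^(−λΣtᵢ). Here n = 7 and Σtᵢ = 8 + 5.4 + 4.4 + 4.8 + 11.6 + 3.8 + 8.3 = 46.3.
Posterior ∝ λ^6e^(−6λ) · λ^7e^(−46.3λ) = λ^13e^(−52.3λ), i.e. Gamma(14, 52.3).
Mode = (a−1)/b = 13/52.3 ≈ 0.249.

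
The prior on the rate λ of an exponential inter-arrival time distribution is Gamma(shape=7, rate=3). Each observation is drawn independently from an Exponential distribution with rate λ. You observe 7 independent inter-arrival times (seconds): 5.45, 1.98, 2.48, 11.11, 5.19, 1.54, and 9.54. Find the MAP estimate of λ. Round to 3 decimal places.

The Exponential(rate=λ) likelihood is ∝ λ^n e^(−λΣtᵢ). Here n = 7 and Σtᵢ = 5.45 + 1.98 + 2.48 + 11.11 + 5.19 + 1.54 + 9.54 = 37.29.
Posterior ∝ λ^6e^(−3λ) · λ^7e^(−37.29λ) = λ^13e^(−40.29λ), i.e. Gamma(14, 40.29).
Mode = (a−1)/b = 13/40.29 ≈ 0.323.

λ̂_MAP = 0.323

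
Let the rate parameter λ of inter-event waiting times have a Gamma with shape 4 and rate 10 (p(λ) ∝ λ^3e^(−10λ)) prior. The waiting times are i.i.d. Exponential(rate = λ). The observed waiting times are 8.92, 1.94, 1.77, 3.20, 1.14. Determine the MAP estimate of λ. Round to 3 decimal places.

λ̂_MAP = 0.297

The Exponential(rate=λ) likelihood is ∝ λ^n e^(−λΣtᵢ). Here n = 5 and Σtᵢ = 8.92 + 1.94 + 1.77 + 3.20 + 1.14 = 16.97.
Posterior ∝ λ^3e^(−10λ) · λ^5e^(−16.97λ) = λ^8e^(−26.97λ), i.e. Gamma(9, 26.97).
Mode = (a−1)/b = 8/26.97 ≈ 0.297.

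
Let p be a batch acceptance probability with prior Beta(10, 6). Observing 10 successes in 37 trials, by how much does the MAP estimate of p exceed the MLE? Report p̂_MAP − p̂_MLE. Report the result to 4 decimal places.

Posterior is Beta(20, 33); MAP = (20−1)/(53−2) = 19/51 ≈ 0.37255.
MLE ignores the prior: p̂_MLE = k/n = 10/37 ≈ 0.27027.
Difference = 19/51 − 10/37 = 193/1887 ≈ 0.1023.

MAP − MLE = 0.1023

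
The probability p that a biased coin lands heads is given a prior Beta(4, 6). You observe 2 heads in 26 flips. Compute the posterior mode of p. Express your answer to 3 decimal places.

p̂_MAP = 0.147

Prior: Beta(4, 6).
Data: 2 successes in 26 trials. The binomial likelihood contributes p^2(1−p)^24, so the posterior is Beta(4+2, 6+24) = Beta(6, 30).
For Beta(a, b) with a, b > 1 the mode is (a−1)/(a+b−2) = 5/34 ≈ 0.147.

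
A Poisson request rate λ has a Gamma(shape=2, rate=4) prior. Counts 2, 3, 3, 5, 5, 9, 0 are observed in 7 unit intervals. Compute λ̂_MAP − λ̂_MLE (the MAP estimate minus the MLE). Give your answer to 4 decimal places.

MAP − MLE = -1.3117

Σxᵢ = 27. Posterior is Gamma(29, 11); MAP = (29−1)/11 = 28/11 ≈ 2.54545.
MLE = x̄ = 27/7 ≈ 3.85714.
Difference = 28/11 − 27/7 = -101/77 ≈ -1.3117.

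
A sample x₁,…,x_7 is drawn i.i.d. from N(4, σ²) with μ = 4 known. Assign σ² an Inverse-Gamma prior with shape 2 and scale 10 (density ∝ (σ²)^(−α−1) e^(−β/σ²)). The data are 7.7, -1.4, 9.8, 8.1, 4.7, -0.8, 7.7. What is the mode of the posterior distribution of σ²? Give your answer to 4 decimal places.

σ̂²_MAP = 11.5785

Sum of squared deviations about the known mean: SS = (7.7−4)² + (-1.4−4)² + (9.8−4)² + (8.1−4)² + (4.7−4)² + (-0.8−4)² + (7.7−4)² = 130.52.
The Normal likelihood contributes (σ²)^(−n/2) exp(−SS/(2σ²)), so the posterior is Inverse-Gamma(α + n/2, β + SS/2) = Inverse-Gamma(5.5, 75.26).
The mode of Inverse-Gamma(a, b) is b/(a+1) = 75.26/6.5 ≈ 11.5785.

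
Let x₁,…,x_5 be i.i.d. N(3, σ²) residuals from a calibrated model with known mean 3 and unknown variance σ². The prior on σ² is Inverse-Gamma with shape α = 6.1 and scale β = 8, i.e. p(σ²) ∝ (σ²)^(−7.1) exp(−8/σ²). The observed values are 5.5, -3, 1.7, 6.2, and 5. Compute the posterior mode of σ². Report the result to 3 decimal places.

Sum of squared deviations about the known mean: SS = (5.5−3)² + (-3−3)² + (1.7−3)² + (6.2−3)² + (5−3)² = 58.18.
The Normal likelihood contributes (σ²)^(−n/2) exp(−SS/(2σ²)), so the posterior is Inverse-Gamma(α + n/2, β + SS/2) = Inverse-Gamma(8.6, 37.09).
The mode of Inverse-Gamma(a, b) is b/(a+1) = 37.09/9.6 ≈ 3.864.

σ̂²_MAP = 3.864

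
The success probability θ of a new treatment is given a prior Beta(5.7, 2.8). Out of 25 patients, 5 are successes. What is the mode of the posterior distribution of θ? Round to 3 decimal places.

θ̂_MAP = 0.308

Prior: Beta(5.7, 2.8).
Data: 5 successes in 25 trials. The binomial likelihood contributes θ^5(1−θ)^20, so the posterior is Beta(5.7+5, 2.8+20) = Beta(10.7, 22.8).
For Beta(a, b) with a, b > 1 the mode is (a−1)/(a+b−2) = 9.7/31.5 ≈ 0.308.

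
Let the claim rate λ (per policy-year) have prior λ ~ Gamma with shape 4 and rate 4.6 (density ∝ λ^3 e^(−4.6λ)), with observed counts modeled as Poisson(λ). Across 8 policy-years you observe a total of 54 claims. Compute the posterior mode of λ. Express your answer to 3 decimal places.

λ̂_MAP = 4.524

Σxᵢ = 54, n = 8.
Posterior ∝ λ^3e^(−4.6λ) · λ^54e^(−8λ) = λ^57e^(−12.6λ), i.e. Gamma(shape=58, rate=12.6).
The mode of a Gamma(a, b) with a ≥ 1 (shape–rate) is (a−1)/b = 57/12.6 ≈ 4.524.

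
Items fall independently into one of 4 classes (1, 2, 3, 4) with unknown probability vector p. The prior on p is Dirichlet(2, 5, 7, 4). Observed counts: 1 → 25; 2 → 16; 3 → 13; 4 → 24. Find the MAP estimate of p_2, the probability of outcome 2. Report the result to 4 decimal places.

MAP estimate: 0.2174

The posterior is Dirichlet(αᵢ + nᵢ) = Dirichlet(27, 21, 20, 28).
For a Dirichlet(a₁,…,a_K) with all aᵢ > 1, the mode has j-th component (aⱼ − 1)/(Σaᵢ − K).
Here Σaᵢ = 96 and K = 4, so p_2 = (21 − 1)/(96 − 4) = 20/92 ≈ 0.2174.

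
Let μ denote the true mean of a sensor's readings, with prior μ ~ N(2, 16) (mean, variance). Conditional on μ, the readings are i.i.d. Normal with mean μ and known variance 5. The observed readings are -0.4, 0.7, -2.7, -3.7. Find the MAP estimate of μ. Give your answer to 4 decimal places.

n = 4; x̄ = ((-0.4) + 0.7 + (-2.7) + (-3.7))/4 = -6.1/4 = -1.525.
For a Normal prior and Normal likelihood with known variance, the posterior is Normal; its mode equals its mean, the precision-weighted average.
Prior precision 1/σ₀² = 1/16 = 0.0625; data precision n/σ² = 4/5 = 0.8.
μ̂ = (0.0625·2 + 0.8·(-1.525)) / (0.0625 + 0.8) = (-1.095)/0.8625 = -146/115 ≈ -1.2696.

μ̂_MAP = -1.2696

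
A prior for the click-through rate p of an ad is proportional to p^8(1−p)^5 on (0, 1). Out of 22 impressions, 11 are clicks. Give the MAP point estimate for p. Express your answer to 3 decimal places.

p̂_MAP = 0.543

The prior density ∝ p^8(1−p)^5 is the kernel of Beta(9, 6).
Data: 11 successes in 22 trials. The binomial likelihood contributes p^11(1−p)^11, so the posterior is Beta(9+11, 6+11) = Beta(20, 17).
For Beta(a, b) with a, b > 1 the mode is (a−1)/(a+b−2) = 19/35 ≈ 0.543.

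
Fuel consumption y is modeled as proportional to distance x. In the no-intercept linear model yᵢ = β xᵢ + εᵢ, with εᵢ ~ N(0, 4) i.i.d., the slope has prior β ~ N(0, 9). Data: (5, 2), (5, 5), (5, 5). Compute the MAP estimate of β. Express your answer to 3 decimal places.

β̂_MAP = 0.795

log p(β | y) = −Σ(yᵢ − βxᵢ)²/(2·4) − β²/(2·9) + const.
Setting the derivative to zero: Σxᵢ(yᵢ − βxᵢ)/4 − β/9 = 0, so β = Σxᵢyᵢ / (Σxᵢ² + σ²/τ²).
Σxᵢyᵢ = 5·2 + 5·5 + 5·5 = 60; Σxᵢ² = 75; σ²/τ² = 4/9.
β̂_MAP = 60 / (75 + 4/9) = 60/(679/9) = 540/679 ≈ 0.795.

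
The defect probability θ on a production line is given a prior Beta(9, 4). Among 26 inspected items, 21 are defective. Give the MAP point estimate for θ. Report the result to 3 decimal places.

Prior: Beta(9, 4).
Data: 21 successes in 26 trials. The binomial likelihood contributes θ^21(1−θ)^5, so the posterior is Beta(9+21, 4+5) = Beta(30, 9).
For Beta(a, b) with a, b > 1 the mode is (a−1)/(a+b−2) = 29/37 ≈ 0.784.

θ̂_MAP = 0.784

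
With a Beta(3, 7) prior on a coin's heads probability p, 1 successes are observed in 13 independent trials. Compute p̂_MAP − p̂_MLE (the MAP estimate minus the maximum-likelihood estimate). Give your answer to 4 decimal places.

MAP − MLE = 0.0659

Posterior is Beta(4, 19); MAP = (4−1)/(23−2) = 3/21 ≈ 0.14286.
MLE ignores the prior: p̂_MLE = k/n = 1/13 ≈ 0.07692.
Difference = 3/21 − 1/13 = 6/91 ≈ 0.0659.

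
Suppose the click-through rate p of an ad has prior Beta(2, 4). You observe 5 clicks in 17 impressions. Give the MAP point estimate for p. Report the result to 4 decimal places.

p̂_MAP = 0.2857

Prior: Beta(2, 4).
Data: 5 successes in 17 trials. The binomial likelihood contributes p^5(1−p)^12, so the posterior is Beta(2+5, 4+12) = Beta(7, 16).
For Beta(a, b) with a, b > 1 the mode is (a−1)/(a+b−2) = 6/21 ≈ 0.2857.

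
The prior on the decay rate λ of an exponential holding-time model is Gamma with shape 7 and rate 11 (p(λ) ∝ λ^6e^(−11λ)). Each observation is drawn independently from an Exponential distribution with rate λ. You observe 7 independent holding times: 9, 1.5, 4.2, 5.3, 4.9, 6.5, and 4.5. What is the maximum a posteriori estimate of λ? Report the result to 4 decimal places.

The Exponential(rate=λ) likelihood is ∝ λ^n e^(−λΣtᵢ). Here n = 7 and Σtᵢ = 9 + 1.5 + 4.2 + 5.3 + 4.9 + 6.5 + 4.5 = 35.9.
Posterior ∝ λ^6e^(−11λ) · λ^7e^(−35.9λ) = λ^13e^(−46.9λ), i.e. Gamma(14, 46.9).
Mode = (a−1)/b = 13/46.9 ≈ 0.2772.

λ̂_MAP = 0.2772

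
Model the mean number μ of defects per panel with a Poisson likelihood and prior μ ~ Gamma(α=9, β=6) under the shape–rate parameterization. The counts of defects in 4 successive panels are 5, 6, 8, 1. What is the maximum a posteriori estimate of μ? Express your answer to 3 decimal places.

μ̂_MAP = 2.800

Σxᵢ = 5+6+8+1 = 20, with n = 4.
Posterior ∝ μ^8e^(−6μ) · μ^20e^(−4μ) = μ^28e^(−10μ), i.e. Gamma(shape=29, rate=10).
The mode of a Gamma(a, b) with a ≥ 1 (shape–rate) is (a−1)/b = 28/10 ≈ 2.800.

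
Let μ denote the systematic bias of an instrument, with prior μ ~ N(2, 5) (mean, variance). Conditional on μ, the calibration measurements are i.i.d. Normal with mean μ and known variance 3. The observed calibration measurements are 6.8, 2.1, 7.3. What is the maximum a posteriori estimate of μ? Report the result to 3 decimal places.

n = 3; x̄ = (6.8 + 2.1 + 7.3)/3 = 16.2/3 = 5.4.
For a Normal prior and Normal likelihood with known variance, the posterior is Normal; its mode equals its mean, the precision-weighted average.
Prior precision 1/σ₀² = 1/5 = 0.2; data precision n/σ² = 3/3 = 1.
μ̂ = (0.2·2 + 1·5.4) / (0.2 + 1) = 5.8/1.2 = 29/6 ≈ 4.833.

μ̂_MAP = 4.833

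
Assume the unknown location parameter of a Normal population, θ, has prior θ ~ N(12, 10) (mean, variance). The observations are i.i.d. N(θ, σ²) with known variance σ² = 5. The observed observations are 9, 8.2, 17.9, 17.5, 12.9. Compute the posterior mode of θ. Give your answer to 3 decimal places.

θ̂_MAP = 13.000

n = 5; x̄ = (9 + 8.2 + 17.9 + 17.5 + 12.9)/5 = 65.5/5 = 13.1.
For a Normal prior and Normal likelihood with known variance, the posterior is Normal; its mode equals its mean, the precision-weighted average.
Prior precision 1/σ₀² = 1/10 = 0.1; data precision n/σ² = 5/5 = 1.
θ̂ = (0.1·12 + 1·13.1) / (0.1 + 1) = 14.3/1.1 = 13.000.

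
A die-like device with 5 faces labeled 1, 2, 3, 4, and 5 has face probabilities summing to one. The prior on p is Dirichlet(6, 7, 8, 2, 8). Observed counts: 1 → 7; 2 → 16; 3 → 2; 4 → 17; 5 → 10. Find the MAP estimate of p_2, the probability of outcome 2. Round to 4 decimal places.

MAP estimate: 0.2821

The posterior is Dirichlet(αᵢ + nᵢ) = Dirichlet(13, 23, 10, 19, 18).
For a Dirichlet(a₁,…,a_K) with all aᵢ > 1, the mode has j-th component (aⱼ − 1)/(Σaᵢ − K).
Here Σaᵢ = 83 and K = 5, so p_2 = (23 − 1)/(83 − 5) = 22/78 ≈ 0.2821.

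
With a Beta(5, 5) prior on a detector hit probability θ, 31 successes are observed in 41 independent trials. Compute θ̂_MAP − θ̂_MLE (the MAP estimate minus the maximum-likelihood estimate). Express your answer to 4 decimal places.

Posterior is Beta(36, 15); MAP = (36−1)/(51−2) = 35/49 ≈ 0.71429.
MLE ignores the prior: θ̂_MLE = k/n = 31/41 ≈ 0.75610.
Difference = 35/49 − 31/41 = -12/287 ≈ -0.0418.

MAP − MLE = -0.0418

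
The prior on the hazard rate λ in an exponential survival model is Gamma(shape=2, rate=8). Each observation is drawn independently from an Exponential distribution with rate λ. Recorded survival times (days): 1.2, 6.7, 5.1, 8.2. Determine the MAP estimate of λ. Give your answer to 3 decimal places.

The Exponential(rate=λ) likelihood is ∝ λ^n e^(−λΣtᵢ). Here n = 4 and Σtᵢ = 1.2 + 6.7 + 5.1 + 8.2 = 21.2.
Posterior ∝ λe^(−8λ) · λ^4e^(−21.2λ) = λ^5e^(−29.2λ), i.e. Gamma(6, 29.2).
Mode = (a−1)/b = 5/29.2 ≈ 0.171.

λ̂_MAP = 0.171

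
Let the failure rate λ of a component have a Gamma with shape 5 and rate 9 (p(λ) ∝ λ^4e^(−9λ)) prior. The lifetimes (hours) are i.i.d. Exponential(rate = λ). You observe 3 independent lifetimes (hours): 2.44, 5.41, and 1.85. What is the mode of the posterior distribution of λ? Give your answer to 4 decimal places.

The Exponential(rate=λ) likelihood is ∝ λ^n e^(−λΣtᵢ). Here n = 3 and Σtᵢ = 2.44 + 5.41 + 1.85 = 9.70.
Posterior ∝ λ^4e^(−9λ) · λ^3e^(−9.70λ) = λ^7e^(−18.70λ), i.e. Gamma(8, 18.70).
Mode = (a−1)/b = 7/18.70 ≈ 0.3743.

λ̂_MAP = 0.3743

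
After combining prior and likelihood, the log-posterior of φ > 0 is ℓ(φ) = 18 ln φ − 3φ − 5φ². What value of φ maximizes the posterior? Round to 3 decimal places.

φ̂_MAP = 1.200

ℓ'(φ) = 18/φ − 3 − 10φ. Setting this to zero and multiplying by φ: 10φ² + 3φ − 18 = 0.
φ = (−3 + √(3² + 4·10·18)) / (2·10) = (−3 + √729) / 20 = (−3 + 27)/20 = 6/5.
ℓ''(φ) = −18/φ² − 10 < 0, confirming a maximum.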